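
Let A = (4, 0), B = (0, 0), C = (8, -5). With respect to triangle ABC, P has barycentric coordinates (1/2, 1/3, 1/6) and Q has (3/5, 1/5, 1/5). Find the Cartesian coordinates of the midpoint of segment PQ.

(11/3, -11/12)

Barycentric coordinates of the midpoint are the average: (11/20, 4/15, 11/60).
Converting: (11/20)·A + (4/15)·B + (11/60)·C = (11/3, -11/12).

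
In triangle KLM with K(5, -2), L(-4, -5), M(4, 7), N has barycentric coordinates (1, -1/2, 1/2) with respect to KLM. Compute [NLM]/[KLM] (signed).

1

The signed ratio [NLM]/[KLM] equals the barycentric coordinate of N at vertex K, which is 1.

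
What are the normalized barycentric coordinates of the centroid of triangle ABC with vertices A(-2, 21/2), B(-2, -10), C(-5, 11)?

(1/3, 1/3, 1/3)

The centroid is the average of the vertices, so each weight is 1/3.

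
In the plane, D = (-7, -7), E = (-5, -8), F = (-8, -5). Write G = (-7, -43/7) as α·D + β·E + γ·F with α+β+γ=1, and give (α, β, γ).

(1/7, 2/7, 4/7)

Signed area of the reference triangle: [DEF] = ½·((-7)·(-8−(-5)) + (-5)·(-5−(-7)) + (-8)·(-7−(-8))) = ½·(21 − 10 − 8) = 3/2.
[GEF] = ½·((-7)·(-8−(-5)) + (-5)·(-5−(-43/7)) + (-8)·(-43/7−(-8))) = ½·(21 − 40/7 − 104/7) = 3/14, so the D-coordinate is (3/14)/(3/2) = 1/7.
[DGF] = ½·((-7)·(-43/7−(-5)) + (-7)·(-5−(-7)) + (-8)·(-7−(-43/7))) = ½·(8 − 14 + 48/7) = 3/7, so the E-coordinate is 2/7.
[DEG] = ½·((-7)·(-8−(-43/7)) + (-5)·(-43/7−(-7)) + (-7)·(-7−(-8))) = ½·(13 − 30/7 − 7) = 6/7, so the F-coordinate is 4/7.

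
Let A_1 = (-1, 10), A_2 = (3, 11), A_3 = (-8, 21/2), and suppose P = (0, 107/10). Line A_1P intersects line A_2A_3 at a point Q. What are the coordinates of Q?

(1/4, 87/8)

Barycentric coordinates of P with respect to A_1A_2A_3: (1/5, 3/5, 1/5).
On side A_2A_3 the A_1-coordinate is zero; dropping P's A_1-weight 1/5 and renormalizing the remaining 3/5 : 1/5 gives weights 3/4, 1/4 on A_2, A_3.
Q = (3/4)·(3, 11) + (1/4)·(-8, 21/2) = (1/4, 87/8).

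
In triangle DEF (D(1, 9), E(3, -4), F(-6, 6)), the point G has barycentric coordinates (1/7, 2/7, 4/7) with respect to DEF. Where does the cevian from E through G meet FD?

(-23/5, 33/5)

Line EG meets FD where the E-coordinate vanishes; zeroing G's E-weight and renormalizing leaves F, D-weights 4/7 : 1/7 → (4/5, 1/5).
So H = (4/5)·F + (1/5)·D = (-23/5, 33/5).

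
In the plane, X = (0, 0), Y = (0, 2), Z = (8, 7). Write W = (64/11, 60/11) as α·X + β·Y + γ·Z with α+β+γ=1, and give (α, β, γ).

(1/11, 2/11, 8/11)

Signed area of the reference triangle: [XYZ] = ½·(0·(2−7) + 0·(7−0) + 8·(0−2)) = ½·(0 + 0 − 16) = -8.
[WYZ] = ½·((64/11)·(2−7) + 0·(7−(60/11)) + 8·(60/11−2)) = ½·(-320/11 + 0 + 304/11) = -8/11, so the X-coordinate is (-8/11)/(-8) = 1/11.
[XWZ] = ½·(0·(60/11−7) + (64/11)·(7−0) + 8·(0−(60/11))) = ½·(0 + 448/11 − 480/11) = -16/11, so the Y-coordinate is 2/11.
[XYW] = ½·(0·(2−(60/11)) + 0·(60/11−0) + (64/11)·(0−2)) = ½·(0 + 0 − 128/11) = -64/11, so the Z-coordinate is 8/11.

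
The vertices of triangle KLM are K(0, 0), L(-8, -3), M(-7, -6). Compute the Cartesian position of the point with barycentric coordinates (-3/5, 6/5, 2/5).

(-62/5, -6)

N = (-3/5)·K + (6/5)·L + (2/5)·M.
x-coordinate: (-3/5)·0 + (6/5)·(-8) + (2/5)·(-7) = -62/5.
y-coordinate: (-3/5)·0 + (6/5)·(-3) + (2/5)·(-6) = -6.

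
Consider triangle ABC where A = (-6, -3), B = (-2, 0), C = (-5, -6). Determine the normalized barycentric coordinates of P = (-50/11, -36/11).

Signed area of the reference triangle: [ABC] = ½·((-6)·(0−(-6)) + (-2)·(-6−(-3)) + (-5)·(-3−0)) = ½·(-36 + 6 + 15) = -15/2.
[PBC] = ½·((-50/11)·(0−(-6)) + (-2)·(-6−(-36/11)) + (-5)·(-36/11−0)) = ½·(-300/11 + 60/11 + 180/11) = -30/11, so the A-coordinate is (-30/11)/(-15/2) = 4/11.
[APC] = ½·((-6)·(-36/11−(-6)) + (-50/11)·(-6−(-3)) + (-5)·(-3−(-36/11))) = ½·(-180/11 + 150/11 − 15/11) = -45/22, so the B-coordinate is 3/11.
[ABP] = ½·((-6)·(0−(-36/11)) + (-2)·(-36/11−(-3)) + (-50/11)·(-3−0)) = ½·(-216/11 + 6/11 + 150/11) = -30/11, so the C-coordinate is 4/11.
Check: 4/11 + 3/11 + 4/11 = 1.

(4/11, 3/11, 4/11)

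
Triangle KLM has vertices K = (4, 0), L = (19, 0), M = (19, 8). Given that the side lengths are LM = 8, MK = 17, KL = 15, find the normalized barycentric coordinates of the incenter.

(1/5, 17/40, 3/8)

The incenter has barycentric coordinates proportional to the opposite side lengths: (8 : 17 : 15).
Normalizing by 8+17+15 = 40 gives (1/5, 17/40, 3/8).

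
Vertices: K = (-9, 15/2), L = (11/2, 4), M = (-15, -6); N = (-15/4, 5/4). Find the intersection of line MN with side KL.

(15/8, 39/8)

Barycentric coordinates of N with respect to KLM: (1/6, 1/2, 1/3).
On side KL the M-coordinate is zero; dropping N's M-weight 1/3 and renormalizing the remaining 1/6 : 1/2 gives weights 1/4, 3/4 on K, L.
J = (1/4)·(-9, 15/2) + (3/4)·(11/2, 4) = (15/8, 39/8).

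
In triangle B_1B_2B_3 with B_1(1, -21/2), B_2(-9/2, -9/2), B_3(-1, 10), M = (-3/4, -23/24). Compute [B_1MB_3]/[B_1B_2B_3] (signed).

1/6

[B_1B_2B_3] = ½·(1·(-9/2−10) + (-9/2)·(10−(-21/2)) + (-1)·(-21/2−(-9/2))) = ½·(-29/2 − 369/4 + 6) = -403/8.
[B_1MB_3] = ½·(1·(-23/24−10) + (-3/4)·(10−(-21/2)) + (-1)·(-21/2−(-23/24))) = ½·(-263/24 − 123/8 + 229/24) = -403/48, so the ratio is (-403/48)/(-403/8) = 1/6.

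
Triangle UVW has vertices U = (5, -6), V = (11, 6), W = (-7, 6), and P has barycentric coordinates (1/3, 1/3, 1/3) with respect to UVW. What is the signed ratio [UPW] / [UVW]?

The signed ratio [UPW]/[UVW] equals the barycentric coordinate of P at vertex V, which is 1/3.

1/3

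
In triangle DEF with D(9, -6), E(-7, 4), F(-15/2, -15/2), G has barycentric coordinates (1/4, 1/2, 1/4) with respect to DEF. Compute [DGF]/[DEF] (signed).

The signed ratio [DGF]/[DEF] equals the barycentric coordinate of G at vertex E, which is 1/2.

1/2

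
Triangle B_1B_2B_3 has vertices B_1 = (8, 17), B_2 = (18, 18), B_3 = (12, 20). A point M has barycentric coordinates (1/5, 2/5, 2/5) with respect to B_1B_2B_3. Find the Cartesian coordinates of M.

(68/5, 93/5)

M = (1/5)·B_1 + (2/5)·B_2 + (2/5)·B_3.
x-coordinate: (1/5)·8 + (2/5)·18 + (2/5)·12 = 68/5.
y-coordinate: (1/5)·17 + (2/5)·18 + (2/5)·20 = 93/5.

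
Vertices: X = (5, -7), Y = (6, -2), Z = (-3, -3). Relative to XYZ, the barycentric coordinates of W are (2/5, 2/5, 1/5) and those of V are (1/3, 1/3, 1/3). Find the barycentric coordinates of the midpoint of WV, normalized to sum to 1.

Since both coordinate triples sum to 1, the midpoint's barycentrics are the componentwise average.
(2/5+1/3)/2 = 11/30; similarly 11/30 and 4/15.

(11/30, 11/30, 4/15)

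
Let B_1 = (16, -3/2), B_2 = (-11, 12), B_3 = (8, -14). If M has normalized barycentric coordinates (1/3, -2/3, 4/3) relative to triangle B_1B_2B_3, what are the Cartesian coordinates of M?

(70/3, -163/6)

M = (1/3)·B_1 + (-2/3)·B_2 + (4/3)·B_3.
x-coordinate: (1/3)·16 + (-2/3)·(-11) + (4/3)·8 = 70/3.
y-coordinate: (1/3)·(-3/2) + (-2/3)·12 + (4/3)·(-14) = -163/6.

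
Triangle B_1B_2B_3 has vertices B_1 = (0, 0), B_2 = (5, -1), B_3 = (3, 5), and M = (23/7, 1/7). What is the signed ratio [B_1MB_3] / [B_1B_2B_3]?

[B_1B_2B_3] = ½·(0·(-1−5) + 5·(5−0) + 3·(0−(-1))) = ½·(0 + 25 + 3) = 14.
[B_1MB_3] = ½·(0·(1/7−5) + (23/7)·(5−0) + 3·(0−(1/7))) = ½·(0 + 115/7 − 3/7) = 8, so the ratio is 8/14 = 4/7.

4/7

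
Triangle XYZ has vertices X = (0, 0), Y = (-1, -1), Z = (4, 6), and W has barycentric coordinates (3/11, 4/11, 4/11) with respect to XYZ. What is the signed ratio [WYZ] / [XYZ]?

The signed ratio [WYZ]/[XYZ] equals the barycentric coordinate of W at vertex X, which is 3/11.

3/11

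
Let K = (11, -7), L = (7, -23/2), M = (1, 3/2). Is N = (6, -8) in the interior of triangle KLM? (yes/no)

yes

Barycentric coordinates of N: (8/79, 105/158, 37/158).
The three coordinates are positive, positive, positive; a point is interior exactly when all three are positive.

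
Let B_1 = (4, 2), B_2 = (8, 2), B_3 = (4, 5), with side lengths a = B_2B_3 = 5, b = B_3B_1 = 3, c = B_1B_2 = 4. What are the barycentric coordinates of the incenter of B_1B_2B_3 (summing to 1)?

The incenter has barycentric coordinates proportional to the opposite side lengths: (5 : 3 : 4).
Normalizing by 5+3+4 = 12 gives (5/12, 1/4, 1/3).

(5/12, 1/4, 1/3)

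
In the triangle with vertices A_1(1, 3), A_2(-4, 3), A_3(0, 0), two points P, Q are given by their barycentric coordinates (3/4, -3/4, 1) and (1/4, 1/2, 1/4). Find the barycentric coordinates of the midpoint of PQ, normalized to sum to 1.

Since both coordinate triples sum to 1, the midpoint's barycentrics are the componentwise average.
(3/4+1/4)/2 = 1/2; similarly -1/8 and 5/8.

(1/2, -1/8, 5/8)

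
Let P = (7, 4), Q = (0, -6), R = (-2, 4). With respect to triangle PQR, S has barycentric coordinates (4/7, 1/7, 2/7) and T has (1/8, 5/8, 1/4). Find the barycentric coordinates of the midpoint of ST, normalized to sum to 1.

Since both coordinate triples sum to 1, the midpoint's barycentrics are the componentwise average.
(4/7+1/8)/2 = 39/112; similarly 43/112 and 15/56.

(39/112, 43/112, 15/56)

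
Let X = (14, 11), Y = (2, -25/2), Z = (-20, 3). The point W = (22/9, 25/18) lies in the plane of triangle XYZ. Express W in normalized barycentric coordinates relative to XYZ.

(4/9, 1/3, 2/9)

Signed area of the reference triangle: [XYZ] = ½·(14·(-25/2−3) + 2·(3−11) + (-20)·(11−(-25/2))) = ½·(-217 − 16 − 470) = -703/2.
[WYZ] = ½·((22/9)·(-25/2−3) + 2·(3−(25/18)) + (-20)·(25/18−(-25/2))) = ½·(-341/9 + 29/9 − 2500/9) = -1406/9, so the X-coordinate is (-1406/9)/(-703/2) = 4/9.
[XWZ] = ½·(14·(25/18−3) + (22/9)·(3−11) + (-20)·(11−(25/18))) = ½·(-203/9 − 176/9 − 1730/9) = -703/6, so the Y-coordinate is 1/3.
[XYW] = ½·(14·(-25/2−(25/18)) + 2·(25/18−11) + (22/9)·(11−(-25/2))) = ½·(-1750/9 − 173/9 + 517/9) = -703/9, so the Z-coordinate is 2/9.
Check: 4/9 + 1/3 + 2/9 = 1.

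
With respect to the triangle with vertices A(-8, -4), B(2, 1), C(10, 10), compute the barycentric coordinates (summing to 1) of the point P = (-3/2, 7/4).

(3/4, -1/4, 1/2)

Signed area of the reference triangle: [ABC] = ½·((-8)·(1−10) + 2·(10−(-4)) + 10·(-4−1)) = ½·(72 + 28 − 50) = 25.
[PBC] = ½·((-3/2)·(1−10) + 2·(10−(7/4)) + 10·(7/4−1)) = ½·(27/2 + 33/2 + 15/2) = 75/4, so the A-coordinate is (75/4)/25 = 3/4.
[APC] = ½·((-8)·(7/4−10) + (-3/2)·(10−(-4)) + 10·(-4−(7/4))) = ½·(66 − 21 − 115/2) = -25/4, so the B-coordinate is -1/4.
[ABP] = ½·((-8)·(1−(7/4)) + 2·(7/4−(-4)) + (-3/2)·(-4−1)) = ½·(6 + 23/2 + 15/2) = 25/2, so the C-coordinate is 1/2.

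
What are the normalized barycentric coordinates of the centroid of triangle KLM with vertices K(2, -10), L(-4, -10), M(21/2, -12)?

The centroid is the average of the vertices, so each weight is 1/3.

(1/3, 1/3, 1/3)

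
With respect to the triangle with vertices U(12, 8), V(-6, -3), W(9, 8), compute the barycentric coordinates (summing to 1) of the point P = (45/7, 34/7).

Signed area of the reference triangle: [UVW] = ½·(12·(-3−8) + (-6)·(8−8) + 9·(8−(-3))) = ½·(-132 + 0 + 99) = -33/2.
[PVW] = ½·((45/7)·(-3−8) + (-6)·(8−(34/7)) + 9·(34/7−(-3))) = ½·(-495/7 − 132/7 + 495/7) = -66/7, so the U-coordinate is (-66/7)/(-33/2) = 4/7.
[UPW] = ½·(12·(34/7−8) + (45/7)·(8−8) + 9·(8−(34/7))) = ½·(-264/7 + 0 + 198/7) = -33/7, so the V-coordinate is 2/7.
[UVP] = ½·(12·(-3−(34/7)) + (-6)·(34/7−8) + (45/7)·(8−(-3))) = ½·(-660/7 + 132/7 + 495/7) = -33/14, so the W-coordinate is 1/7.
Check: 4/7 + 2/7 + 1/7 = 1.

(4/7, 2/7, 1/7)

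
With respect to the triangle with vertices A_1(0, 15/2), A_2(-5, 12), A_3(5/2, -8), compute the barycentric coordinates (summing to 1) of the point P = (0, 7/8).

Signed area of the reference triangle: [A_1A_2A_3] = ½·(0·(12−(-8)) + (-5)·(-8−(15/2)) + (5/2)·(15/2−12)) = ½·(0 + 155/2 − 45/4) = 265/8.
[PA_2A_3] = ½·(0·(12−(-8)) + (-5)·(-8−(7/8)) + (5/2)·(7/8−12)) = ½·(0 + 355/8 − 445/16) = 265/32, so the A_1-coordinate is (265/32)/(265/8) = 1/4.
[A_1PA_3] = ½·(0·(7/8−(-8)) + 0·(-8−(15/2)) + (5/2)·(15/2−(7/8))) = ½·(0 + 0 + 265/16) = 265/32, so the A_2-coordinate is 1/4.
[A_1A_2P] = ½·(0·(12−(7/8)) + (-5)·(7/8−(15/2)) + 0·(15/2−12)) = ½·(0 + 265/8 + 0) = 265/16, so the A_3-coordinate is 1/2.
Check: 1/4 + 1/4 + 1/2 = 1.

(1/4, 1/4, 1/2)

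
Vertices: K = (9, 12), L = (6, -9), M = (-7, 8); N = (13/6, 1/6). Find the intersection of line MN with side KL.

Barycentric coordinates of N with respect to KLM: (1/6, 1/2, 1/3).
On side KL the M-coordinate is zero; dropping N's M-weight 1/3 and renormalizing the remaining 1/6 : 1/2 gives weights 1/4, 3/4 on K, L.
J = (1/4)·(9, 12) + (3/4)·(6, -9) = (27/4, -15/4).

(27/4, -15/4)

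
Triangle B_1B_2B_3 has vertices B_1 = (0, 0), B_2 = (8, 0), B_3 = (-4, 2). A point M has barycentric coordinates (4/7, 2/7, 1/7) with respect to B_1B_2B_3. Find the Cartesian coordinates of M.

(12/7, 2/7)

M = (4/7)·B_1 + (2/7)·B_2 + (1/7)·B_3.
x-coordinate: (4/7)·0 + (2/7)·8 + (1/7)·(-4) = 12/7.
y-coordinate: (4/7)·0 + (2/7)·0 + (1/7)·2 = 2/7.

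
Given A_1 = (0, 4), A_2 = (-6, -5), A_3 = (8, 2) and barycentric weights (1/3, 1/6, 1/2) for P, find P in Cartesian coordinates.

(3, 3/2)

P = (1/3)·A_1 + (1/6)·A_2 + (1/2)·A_3.
x-coordinate: (1/3)·0 + (1/6)·(-6) + (1/2)·8 = 3.
y-coordinate: (1/3)·4 + (1/6)·(-5) + (1/2)·2 = 3/2.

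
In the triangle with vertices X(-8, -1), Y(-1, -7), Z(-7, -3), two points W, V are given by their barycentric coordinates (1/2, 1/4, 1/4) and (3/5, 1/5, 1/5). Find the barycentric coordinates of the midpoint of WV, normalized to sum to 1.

Since both coordinate triples sum to 1, the midpoint's barycentrics are the componentwise average.
(1/2+3/5)/2 = 11/20; similarly 9/40 and 9/40.

(11/20, 9/40, 9/40)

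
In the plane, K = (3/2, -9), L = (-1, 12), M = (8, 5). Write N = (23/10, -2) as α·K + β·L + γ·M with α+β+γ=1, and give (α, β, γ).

(3/5, 1/5, 1/5)

Signed area of the reference triangle: [KLM] = ½·((3/2)·(12−5) + (-1)·(5−(-9)) + 8·(-9−12)) = ½·(21/2 − 14 − 168) = -343/4.
[NLM] = ½·((23/10)·(12−5) + (-1)·(5−(-2)) + 8·(-2−12)) = ½·(161/10 − 7 − 112) = -1029/20, so the K-coordinate is (-1029/20)/(-343/4) = 3/5.
[KNM] = ½·((3/2)·(-2−5) + (23/10)·(5−(-9)) + 8·(-9−(-2))) = ½·(-21/2 + 161/5 − 56) = -343/20, so the L-coordinate is 1/5.
[KLN] = ½·((3/2)·(12−(-2)) + (-1)·(-2−(-9)) + (23/10)·(-9−12)) = ½·(21 − 7 − 483/10) = -343/20, so the M-coordinate is 1/5.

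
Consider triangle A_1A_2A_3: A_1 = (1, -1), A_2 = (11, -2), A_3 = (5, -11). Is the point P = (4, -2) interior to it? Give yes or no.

Barycentric coordinates of P: (21/32, 13/48, 7/96).
The three coordinates are positive, positive, positive; a point is interior exactly when all three are positive.

yes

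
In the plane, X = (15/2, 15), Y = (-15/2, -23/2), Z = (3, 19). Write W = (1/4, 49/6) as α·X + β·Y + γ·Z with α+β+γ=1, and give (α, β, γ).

Signed area of the reference triangle: [XYZ] = ½·((15/2)·(-23/2−19) + (-15/2)·(19−15) + 3·(15−(-23/2))) = ½·(-915/4 − 30 + 159/2) = -717/8.
[WYZ] = ½·((1/4)·(-23/2−19) + (-15/2)·(19−(49/6)) + 3·(49/6−(-23/2))) = ½·(-61/8 − 325/4 + 59) = -239/16, so the X-coordinate is (-239/16)/(-717/8) = 1/6.
[XWZ] = ½·((15/2)·(49/6−19) + (1/4)·(19−15) + 3·(15−(49/6))) = ½·(-325/4 + 1 + 41/2) = -239/8, so the Y-coordinate is 1/3.
[XYW] = ½·((15/2)·(-23/2−(49/6)) + (-15/2)·(49/6−15) + (1/4)·(15−(-23/2))) = ½·(-295/2 + 205/4 + 53/8) = -717/16, so the Z-coordinate is 1/2.
Check: 1/6 + 1/3 + 1/2 = 1.

(1/6, 1/3, 1/2)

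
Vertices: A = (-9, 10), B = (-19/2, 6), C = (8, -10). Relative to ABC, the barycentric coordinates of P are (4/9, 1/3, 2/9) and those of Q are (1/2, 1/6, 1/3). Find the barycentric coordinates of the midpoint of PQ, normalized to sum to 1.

(17/36, 1/4, 5/18)

Since both coordinate triples sum to 1, the midpoint's barycentrics are the componentwise average.
(4/9+1/2)/2 = 17/36; similarly 1/4 and 5/18.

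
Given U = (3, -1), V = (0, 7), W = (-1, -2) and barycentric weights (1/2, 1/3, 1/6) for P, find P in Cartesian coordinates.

P = (1/2)·U + (1/3)·V + (1/6)·W.
x-coordinate: (1/2)·3 + (1/3)·0 + (1/6)·(-1) = 4/3.
y-coordinate: (1/2)·(-1) + (1/3)·7 + (1/6)·(-2) = 3/2.

(4/3, 3/2)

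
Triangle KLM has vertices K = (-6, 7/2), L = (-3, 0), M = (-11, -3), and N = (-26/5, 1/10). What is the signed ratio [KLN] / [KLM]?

1/5

[KLM] = ½·((-6)·(0−(-3)) + (-3)·(-3−(7/2)) + (-11)·(7/2−0)) = ½·(-18 + 39/2 − 77/2) = -37/2.
[KLN] = ½·((-6)·(0−(1/10)) + (-3)·(1/10−(7/2)) + (-26/5)·(7/2−0)) = ½·(3/5 + 51/5 − 91/5) = -37/10, so the ratio is (-37/10)/(-37/2) = 1/5.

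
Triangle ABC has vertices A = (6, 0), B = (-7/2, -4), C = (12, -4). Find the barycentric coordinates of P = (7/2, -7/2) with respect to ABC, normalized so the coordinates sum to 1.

(1/8, 1/2, 3/8)

Signed area of the reference triangle: [ABC] = ½·(6·(-4−(-4)) + (-7/2)·(-4−0) + 12·(0−(-4))) = ½·(0 + 14 + 48) = 31.
[PBC] = ½·((7/2)·(-4−(-4)) + (-7/2)·(-4−(-7/2)) + 12·(-7/2−(-4))) = ½·(0 + 7/4 + 6) = 31/8, so the A-coordinate is (31/8)/31 = 1/8.
[APC] = ½·(6·(-7/2−(-4)) + (7/2)·(-4−0) + 12·(0−(-7/2))) = ½·(3 − 14 + 42) = 31/2, so the B-coordinate is 1/2.
[ABP] = ½·(6·(-4−(-7/2)) + (-7/2)·(-7/2−0) + (7/2)·(0−(-4))) = ½·(-3 + 49/4 + 14) = 93/8, so the C-coordinate is 3/8.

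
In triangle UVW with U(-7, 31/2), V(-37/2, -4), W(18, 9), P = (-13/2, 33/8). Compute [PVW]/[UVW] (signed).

1/4

[UVW] = ½·((-7)·(-4−9) + (-37/2)·(9−(31/2)) + 18·(31/2−(-4))) = ½·(91 + 481/4 + 351) = 2249/8.
[PVW] = ½·((-13/2)·(-4−9) + (-37/2)·(9−(33/8)) + 18·(33/8−(-4))) = ½·(169/2 − 1443/16 + 585/4) = 2249/32, so the ratio is (2249/32)/(2249/8) = 1/4.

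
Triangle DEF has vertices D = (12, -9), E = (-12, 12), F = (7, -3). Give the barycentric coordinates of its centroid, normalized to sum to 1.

(1/3, 1/3, 1/3)

The centroid is the average of the vertices, so each weight is 1/3.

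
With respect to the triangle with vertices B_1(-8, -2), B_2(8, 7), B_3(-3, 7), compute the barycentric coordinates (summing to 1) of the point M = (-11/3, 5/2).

(1/2, 1/6, 1/3)

Signed area of the reference triangle: [B_1B_2B_3] = ½·((-8)·(7−7) + 8·(7−(-2)) + (-3)·(-2−7)) = ½·(0 + 72 + 27) = 99/2.
[MB_2B_3] = ½·((-11/3)·(7−7) + 8·(7−(5/2)) + (-3)·(5/2−7)) = ½·(0 + 36 + 27/2) = 99/4, so the B_1-coordinate is (99/4)/(99/2) = 1/2.
[B_1MB_3] = ½·((-8)·(5/2−7) + (-11/3)·(7−(-2)) + (-3)·(-2−(5/2))) = ½·(36 − 33 + 27/2) = 33/4, so the B_2-coordinate is 1/6.
[B_1B_2M] = ½·((-8)·(7−(5/2)) + 8·(5/2−(-2)) + (-11/3)·(-2−7)) = ½·(-36 + 36 + 33) = 33/2, so the B_3-coordinate is 1/3.
Check: 1/2 + 1/6 + 1/3 = 1.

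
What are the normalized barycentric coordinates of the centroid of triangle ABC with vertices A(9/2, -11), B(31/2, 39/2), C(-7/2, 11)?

(1/3, 1/3, 1/3)

The centroid is the average of the vertices, so each weight is 1/3.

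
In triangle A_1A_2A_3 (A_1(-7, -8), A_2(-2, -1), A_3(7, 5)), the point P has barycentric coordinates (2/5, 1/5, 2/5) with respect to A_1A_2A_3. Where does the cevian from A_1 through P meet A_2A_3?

Line A_1P meets A_2A_3 where the A_1-coordinate vanishes; zeroing P's A_1-weight and renormalizing leaves A_2, A_3-weights 1/5 : 2/5 → (1/3, 2/3).
So Q = (1/3)·A_2 + (2/3)·A_3 = (4, 3).

(4, 3)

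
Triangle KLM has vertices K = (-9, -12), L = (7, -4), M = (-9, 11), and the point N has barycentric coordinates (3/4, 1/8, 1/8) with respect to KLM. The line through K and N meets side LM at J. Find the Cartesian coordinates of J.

Line KN meets LM where the K-coordinate vanishes; zeroing N's K-weight and renormalizing leaves L, M-weights 1/8 : 1/8 → (1/2, 1/2).
So J = (1/2)·L + (1/2)·M = (-1, 7/2).

(-1, 7/2)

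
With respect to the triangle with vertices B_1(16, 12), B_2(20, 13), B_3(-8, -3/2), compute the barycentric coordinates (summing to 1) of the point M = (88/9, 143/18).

Signed area of the reference triangle: [B_1B_2B_3] = ½·(16·(13−(-3/2)) + 20·(-3/2−12) + (-8)·(12−13)) = ½·(232 − 270 + 8) = -15.
[MB_2B_3] = ½·((88/9)·(13−(-3/2)) + 20·(-3/2−(143/18)) + (-8)·(143/18−13)) = ½·(1276/9 − 1700/9 + 364/9) = -10/3, so the B_1-coordinate is (-10/3)/(-15) = 2/9.
[B_1MB_3] = ½·(16·(143/18−(-3/2)) + (88/9)·(-3/2−12) + (-8)·(12−(143/18))) = ½·(1360/9 − 132 − 292/9) = -20/3, so the B_2-coordinate is 4/9.
[B_1B_2M] = ½·(16·(13−(143/18)) + 20·(143/18−12) + (88/9)·(12−13)) = ½·(728/9 − 730/9 − 88/9) = -5, so the B_3-coordinate is 1/3.

(2/9, 4/9, 1/3)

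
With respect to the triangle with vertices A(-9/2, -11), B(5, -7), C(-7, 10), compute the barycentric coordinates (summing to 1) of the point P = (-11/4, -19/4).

(1/2, 1/4, 1/4)

Signed area of the reference triangle: [ABC] = ½·((-9/2)·(-7−10) + 5·(10−(-11)) + (-7)·(-11−(-7))) = ½·(153/2 + 105 + 28) = 419/4.
[PBC] = ½·((-11/4)·(-7−10) + 5·(10−(-19/4)) + (-7)·(-19/4−(-7))) = ½·(187/4 + 295/4 − 63/4) = 419/8, so the A-coordinate is (419/8)/(419/4) = 1/2.
[APC] = ½·((-9/2)·(-19/4−10) + (-11/4)·(10−(-11)) + (-7)·(-11−(-19/4))) = ½·(531/8 − 231/4 + 175/4) = 419/16, so the B-coordinate is 1/4.
[ABP] = ½·((-9/2)·(-7−(-19/4)) + 5·(-19/4−(-11)) + (-11/4)·(-11−(-7))) = ½·(81/8 + 125/4 + 11) = 419/16, so the C-coordinate is 1/4.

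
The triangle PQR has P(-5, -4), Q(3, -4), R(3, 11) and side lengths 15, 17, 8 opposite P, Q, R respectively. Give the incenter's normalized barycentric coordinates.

The incenter has barycentric coordinates proportional to the opposite side lengths: (15 : 17 : 8).
Normalizing by 15+17+8 = 40 gives (3/8, 17/40, 1/5).

(3/8, 17/40, 1/5)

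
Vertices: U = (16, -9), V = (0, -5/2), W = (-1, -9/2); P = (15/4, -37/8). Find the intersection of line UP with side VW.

Barycentric coordinates of P with respect to UVW: (1/4, 1/2, 1/4).
On side VW the U-coordinate is zero; dropping P's U-weight 1/4 and renormalizing the remaining 1/2 : 1/4 gives weights 2/3, 1/3 on V, W.
Q = (2/3)·(0, -5/2) + (1/3)·(-1, -9/2) = (-1/3, -19/6).

(-1/3, -19/6)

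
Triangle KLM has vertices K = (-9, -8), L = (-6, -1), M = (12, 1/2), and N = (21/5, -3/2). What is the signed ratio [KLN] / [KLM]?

3/5

[KLM] = ½·((-9)·(-1−(1/2)) + (-6)·(1/2−(-8)) + 12·(-8−(-1))) = ½·(27/2 − 51 − 84) = -243/4.
[KLN] = ½·((-9)·(-1−(-3/2)) + (-6)·(-3/2−(-8)) + (21/5)·(-8−(-1))) = ½·(-9/2 − 39 − 147/5) = -729/20, so the ratio is (-729/20)/(-243/4) = 3/5.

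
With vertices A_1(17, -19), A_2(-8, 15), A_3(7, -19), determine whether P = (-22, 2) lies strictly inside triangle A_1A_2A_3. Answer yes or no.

no

Barycentric coordinates of P: (-671/340, 21/34, 801/340).
The three coordinates are negative, positive, positive; a point is interior exactly when all three are positive.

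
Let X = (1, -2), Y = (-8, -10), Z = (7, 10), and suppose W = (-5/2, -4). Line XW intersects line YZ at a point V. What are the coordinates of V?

Barycentric coordinates of W with respect to XYZ: (1/3, 1/2, 1/6).
On side YZ the X-coordinate is zero; dropping W's X-weight 1/3 and renormalizing the remaining 1/2 : 1/6 gives weights 3/4, 1/4 on Y, Z.
V = (3/4)·(-8, -10) + (1/4)·(7, 10) = (-17/4, -5).

(-17/4, -5)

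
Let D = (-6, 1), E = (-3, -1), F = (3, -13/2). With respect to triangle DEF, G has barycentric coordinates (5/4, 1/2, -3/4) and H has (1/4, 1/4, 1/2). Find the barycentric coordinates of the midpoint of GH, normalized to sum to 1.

Since both coordinate triples sum to 1, the midpoint's barycentrics are the componentwise average.
(5/4+1/4)/2 = 3/4; similarly 3/8 and -1/8.

(3/4, 3/8, -1/8)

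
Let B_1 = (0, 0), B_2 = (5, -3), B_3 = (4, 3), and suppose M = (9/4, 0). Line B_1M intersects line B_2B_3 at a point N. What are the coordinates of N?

Barycentric coordinates of M with respect to B_1B_2B_3: (1/2, 1/4, 1/4).
On side B_2B_3 the B_1-coordinate is zero; dropping M's B_1-weight 1/2 and renormalizing the remaining 1/4 : 1/4 gives weights 1/2, 1/2 on B_2, B_3.
N = (1/2)·(5, -3) + (1/2)·(4, 3) = (9/2, 0).

(9/2, 0)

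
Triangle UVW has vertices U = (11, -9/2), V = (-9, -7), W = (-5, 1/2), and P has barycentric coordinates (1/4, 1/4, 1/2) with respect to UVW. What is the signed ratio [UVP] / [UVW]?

1/2

The signed ratio [UVP]/[UVW] equals the barycentric coordinate of P at vertex W, which is 1/2.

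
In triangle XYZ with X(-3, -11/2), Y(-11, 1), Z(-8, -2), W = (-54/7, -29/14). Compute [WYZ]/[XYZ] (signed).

1/7

[XYZ] = ½·((-3)·(1−(-2)) + (-11)·(-2−(-11/2)) + (-8)·(-11/2−1)) = ½·(-9 − 77/2 + 52) = 9/4.
[WYZ] = ½·((-54/7)·(1−(-2)) + (-11)·(-2−(-29/14)) + (-8)·(-29/14−1)) = ½·(-162/7 − 11/14 + 172/7) = 9/28, so the ratio is (9/28)/(9/4) = 1/7.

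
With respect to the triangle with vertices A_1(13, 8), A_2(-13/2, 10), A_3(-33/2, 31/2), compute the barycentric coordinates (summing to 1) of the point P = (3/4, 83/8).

(1/2, 1/4, 1/4)

Signed area of the reference triangle: [A_1A_2A_3] = ½·(13·(10−(31/2)) + (-13/2)·(31/2−8) + (-33/2)·(8−10)) = ½·(-143/2 − 195/4 + 33) = -349/8.
[PA_2A_3] = ½·((3/4)·(10−(31/2)) + (-13/2)·(31/2−(83/8)) + (-33/2)·(83/8−10)) = ½·(-33/8 − 533/16 − 99/16) = -349/16, so the A_1-coordinate is (-349/16)/(-349/8) = 1/2.
[A_1PA_3] = ½·(13·(83/8−(31/2)) + (3/4)·(31/2−8) + (-33/2)·(8−(83/8))) = ½·(-533/8 + 45/8 + 627/16) = -349/32, so the A_2-coordinate is 1/4.
[A_1A_2P] = ½·(13·(10−(83/8)) + (-13/2)·(83/8−8) + (3/4)·(8−10)) = ½·(-39/8 − 247/16 − 3/2) = -349/32, so the A_3-coordinate is 1/4.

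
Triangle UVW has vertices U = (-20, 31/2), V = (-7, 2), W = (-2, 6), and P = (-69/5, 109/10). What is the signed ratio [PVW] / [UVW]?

3/5

[UVW] = ½·((-20)·(2−6) + (-7)·(6−(31/2)) + (-2)·(31/2−2)) = ½·(80 + 133/2 − 27) = 239/4.
[PVW] = ½·((-69/5)·(2−6) + (-7)·(6−(109/10)) + (-2)·(109/10−2)) = ½·(276/5 + 343/10 − 89/5) = 717/20, so the ratio is (717/20)/(239/4) = 3/5.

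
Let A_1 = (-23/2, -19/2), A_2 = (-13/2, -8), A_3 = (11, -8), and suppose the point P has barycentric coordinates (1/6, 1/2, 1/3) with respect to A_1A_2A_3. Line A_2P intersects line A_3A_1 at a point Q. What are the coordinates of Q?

(7/2, -17/2)

Line A_2P meets A_3A_1 where the A_2-coordinate vanishes; zeroing P's A_2-weight and renormalizing leaves A_3, A_1-weights 1/3 : 1/6 → (2/3, 1/3).
So Q = (2/3)·A_3 + (1/3)·A_1 = (7/2, -17/2).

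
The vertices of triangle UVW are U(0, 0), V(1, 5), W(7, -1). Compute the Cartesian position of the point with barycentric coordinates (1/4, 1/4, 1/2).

P = (1/4)·U + (1/4)·V + (1/2)·W.
x-coordinate: (1/4)·0 + (1/4)·1 + (1/2)·7 = 15/4.
y-coordinate: (1/4)·0 + (1/4)·5 + (1/2)·(-1) = 3/4.

(15/4, 3/4)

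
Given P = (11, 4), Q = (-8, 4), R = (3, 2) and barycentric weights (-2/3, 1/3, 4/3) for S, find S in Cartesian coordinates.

S = (-2/3)·P + (1/3)·Q + (4/3)·R.
x-coordinate: (-2/3)·11 + (1/3)·(-8) + (4/3)·3 = -6.
y-coordinate: (-2/3)·4 + (1/3)·4 + (4/3)·2 = 4/3.

(-6, 4/3)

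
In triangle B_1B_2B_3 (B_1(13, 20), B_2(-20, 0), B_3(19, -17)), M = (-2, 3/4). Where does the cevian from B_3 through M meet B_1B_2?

(-9, 20/3)

Barycentric coordinates of M with respect to B_1B_2B_3: (1/4, 1/2, 1/4).
On side B_1B_2 the B_3-coordinate is zero; dropping M's B_3-weight 1/4 and renormalizing the remaining 1/4 : 1/2 gives weights 1/3, 2/3 on B_1, B_2.
N = (1/3)·(13, 20) + (2/3)·(-20, 0) = (-9, 20/3).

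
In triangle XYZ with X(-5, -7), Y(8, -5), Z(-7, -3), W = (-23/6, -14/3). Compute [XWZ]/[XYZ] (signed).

1/6

[XYZ] = ½·((-5)·(-5−(-3)) + 8·(-3−(-7)) + (-7)·(-7−(-5))) = ½·(10 + 32 + 14) = 28.
[XWZ] = ½·((-5)·(-14/3−(-3)) + (-23/6)·(-3−(-7)) + (-7)·(-7−(-14/3))) = ½·(25/3 − 46/3 + 49/3) = 14/3, so the ratio is (14/3)/28 = 1/6.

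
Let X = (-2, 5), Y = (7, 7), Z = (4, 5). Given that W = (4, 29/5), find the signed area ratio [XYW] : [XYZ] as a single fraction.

2/5

[XYZ] = ½·((-2)·(7−5) + 7·(5−5) + 4·(5−7)) = ½·(-4 + 0 − 8) = -6.
[XYW] = ½·((-2)·(7−(29/5)) + 7·(29/5−5) + 4·(5−7)) = ½·(-12/5 + 28/5 − 8) = -12/5, so the ratio is (-12/5)/(-6) = 2/5.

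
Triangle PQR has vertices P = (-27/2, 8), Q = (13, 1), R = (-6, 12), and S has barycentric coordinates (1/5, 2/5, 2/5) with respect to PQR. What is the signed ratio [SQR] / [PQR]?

The signed ratio [SQR]/[PQR] equals the barycentric coordinate of S at vertex P, which is 1/5.

1/5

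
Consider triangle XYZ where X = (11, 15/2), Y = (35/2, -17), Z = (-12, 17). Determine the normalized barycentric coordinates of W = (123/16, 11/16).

(3/8, 3/8, 1/4)

Signed area of the reference triangle: [XYZ] = ½·(11·(-17−17) + (35/2)·(17−(15/2)) + (-12)·(15/2−(-17))) = ½·(-374 + 665/4 − 294) = -2007/8.
[WYZ] = ½·((123/16)·(-17−17) + (35/2)·(17−(11/16)) + (-12)·(11/16−(-17))) = ½·(-2091/8 + 9135/32 − 849/4) = -6021/64, so the X-coordinate is (-6021/64)/(-2007/8) = 3/8.
[XWZ] = ½·(11·(11/16−17) + (123/16)·(17−(15/2)) + (-12)·(15/2−(11/16))) = ½·(-2871/16 + 2337/32 − 327/4) = -6021/64, so the Y-coordinate is 3/8.
[XYW] = ½·(11·(-17−(11/16)) + (35/2)·(11/16−(15/2)) + (123/16)·(15/2−(-17))) = ½·(-3113/16 − 3815/32 + 6027/32) = -2007/32, so the Z-coordinate is 1/4.
Check: 3/8 + 3/8 + 1/4 = 1.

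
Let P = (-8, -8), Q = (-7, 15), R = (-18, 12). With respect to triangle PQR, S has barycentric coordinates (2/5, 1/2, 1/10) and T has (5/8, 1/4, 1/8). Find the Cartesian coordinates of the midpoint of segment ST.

Barycentric coordinates of the midpoint are the average: (41/80, 3/8, 9/80).
Converting: (41/80)·P + (3/8)·Q + (9/80)·R = (-35/4, 23/8).

(-35/4, 23/8)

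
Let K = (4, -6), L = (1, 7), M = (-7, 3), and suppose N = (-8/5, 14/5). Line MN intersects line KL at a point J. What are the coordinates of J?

(2, 8/3)

Barycentric coordinates of N with respect to KLM: (1/5, 2/5, 2/5).
On side KL the M-coordinate is zero; dropping N's M-weight 2/5 and renormalizing the remaining 1/5 : 2/5 gives weights 1/3, 2/3 on K, L.
J = (1/3)·(4, -6) + (2/3)·(1, 7) = (2, 8/3).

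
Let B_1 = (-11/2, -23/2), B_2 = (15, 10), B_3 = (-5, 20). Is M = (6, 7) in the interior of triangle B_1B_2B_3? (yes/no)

Barycentric coordinates of M: (30/127, 353/635, 132/635).
The three coordinates are positive, positive, positive; a point is interior exactly when all three are positive.

yes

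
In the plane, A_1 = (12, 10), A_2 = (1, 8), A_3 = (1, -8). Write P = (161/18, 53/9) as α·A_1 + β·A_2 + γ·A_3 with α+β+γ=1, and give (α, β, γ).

(13/18, 1/18, 2/9)

Signed area of the reference triangle: [A_1A_2A_3] = ½·(12·(8−(-8)) + 1·(-8−10) + 1·(10−8)) = ½·(192 − 18 + 2) = 88.
[PA_2A_3] = ½·((161/18)·(8−(-8)) + 1·(-8−(53/9)) + 1·(53/9−8)) = ½·(1288/9 − 125/9 − 19/9) = 572/9, so the A_1-coordinate is (572/9)/88 = 13/18.
[A_1PA_3] = ½·(12·(53/9−(-8)) + (161/18)·(-8−10) + 1·(10−(53/9))) = ½·(500/3 − 161 + 37/9) = 44/9, so the A_2-coordinate is 1/18.
[A_1A_2P] = ½·(12·(8−(53/9)) + 1·(53/9−10) + (161/18)·(10−8)) = ½·(76/3 − 37/9 + 161/9) = 176/9, so the A_3-coordinate is 2/9.
Check: 13/18 + 1/18 + 2/9 = 1.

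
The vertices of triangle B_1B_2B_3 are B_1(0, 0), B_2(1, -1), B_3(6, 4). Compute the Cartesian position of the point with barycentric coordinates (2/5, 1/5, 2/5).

M = (2/5)·B_1 + (1/5)·B_2 + (2/5)·B_3.
x-coordinate: (2/5)·0 + (1/5)·1 + (2/5)·6 = 13/5.
y-coordinate: (2/5)·0 + (1/5)·(-1) + (2/5)·4 = 7/5.

(13/5, 7/5)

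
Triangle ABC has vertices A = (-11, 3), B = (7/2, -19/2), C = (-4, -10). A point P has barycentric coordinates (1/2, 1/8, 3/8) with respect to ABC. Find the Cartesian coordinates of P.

P = (1/2)·A + (1/8)·B + (3/8)·C.
x-coordinate: (1/2)·(-11) + (1/8)·(7/2) + (3/8)·(-4) = -105/16.
y-coordinate: (1/2)·3 + (1/8)·(-19/2) + (3/8)·(-10) = -55/16.

(-105/16, -55/16)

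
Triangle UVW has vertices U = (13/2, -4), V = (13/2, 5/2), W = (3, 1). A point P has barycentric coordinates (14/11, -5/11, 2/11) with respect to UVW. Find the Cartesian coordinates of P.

(129/22, -133/22)

P = (14/11)·U + (-5/11)·V + (2/11)·W.
x-coordinate: (14/11)·(13/2) + (-5/11)·(13/2) + (2/11)·3 = 129/22.
y-coordinate: (14/11)·(-4) + (-5/11)·(5/2) + (2/11)·1 = -133/22.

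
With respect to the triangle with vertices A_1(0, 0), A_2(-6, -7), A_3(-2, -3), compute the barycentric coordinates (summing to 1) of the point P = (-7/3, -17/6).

(1/2, 1/3, 1/6)

Signed area of the reference triangle: [A_1A_2A_3] = ½·(0·(-7−(-3)) + (-6)·(-3−0) + (-2)·(0−(-7))) = ½·(0 + 18 − 14) = 2.
[PA_2A_3] = ½·((-7/3)·(-7−(-3)) + (-6)·(-3−(-17/6)) + (-2)·(-17/6−(-7))) = ½·(28/3 + 1 − 25/3) = 1, so the A_1-coordinate is 1/2 = 1/2.
[A_1PA_3] = ½·(0·(-17/6−(-3)) + (-7/3)·(-3−0) + (-2)·(0−(-17/6))) = ½·(0 + 7 − 17/3) = 2/3, so the A_2-coordinate is 1/3.
[A_1A_2P] = ½·(0·(-7−(-17/6)) + (-6)·(-17/6−0) + (-7/3)·(0−(-7))) = ½·(0 + 17 − 49/3) = 1/3, so the A_3-coordinate is 1/6.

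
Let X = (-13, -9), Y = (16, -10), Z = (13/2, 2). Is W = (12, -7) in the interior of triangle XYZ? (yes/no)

Barycentric coordinates of W: (39/677, 472/677, 166/677).
The three coordinates are positive, positive, positive; a point is interior exactly when all three are positive.

yes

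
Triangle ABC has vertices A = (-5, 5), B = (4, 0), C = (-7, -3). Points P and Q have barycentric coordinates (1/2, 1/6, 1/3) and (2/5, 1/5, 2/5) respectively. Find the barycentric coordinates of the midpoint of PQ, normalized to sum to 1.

Since both coordinate triples sum to 1, the midpoint's barycentrics are the componentwise average.
(1/2+2/5)/2 = 9/20; similarly 11/60 and 11/30.

(9/20, 11/60, 11/30)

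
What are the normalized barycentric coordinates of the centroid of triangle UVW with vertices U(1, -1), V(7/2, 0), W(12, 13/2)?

(1/3, 1/3, 1/3)

The centroid is the average of the vertices, so each weight is 1/3.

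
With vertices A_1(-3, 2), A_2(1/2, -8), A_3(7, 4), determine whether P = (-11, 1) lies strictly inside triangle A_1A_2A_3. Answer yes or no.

Barycentric coordinates of P: (393/214, -6/107, -167/214).
The three coordinates are positive, negative, negative; a point is interior exactly when all three are positive.

no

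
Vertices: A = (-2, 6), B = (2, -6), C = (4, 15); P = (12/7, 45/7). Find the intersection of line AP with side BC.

(16/5, 33/5)

Barycentric coordinates of P with respect to ABC: (2/7, 2/7, 3/7).
On side BC the A-coordinate is zero; dropping P's A-weight 2/7 and renormalizing the remaining 2/7 : 3/7 gives weights 2/5, 3/5 on B, C.
Q = (2/5)·(2, -6) + (3/5)·(4, 15) = (16/5, 33/5).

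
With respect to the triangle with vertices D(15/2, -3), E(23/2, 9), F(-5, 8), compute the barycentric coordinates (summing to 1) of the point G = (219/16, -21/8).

Signed area of the reference triangle: [DEF] = ½·((15/2)·(9−8) + (23/2)·(8−(-3)) + (-5)·(-3−9)) = ½·(15/2 + 253/2 + 60) = 97.
[GEF] = ½·((219/16)·(9−8) + (23/2)·(8−(-21/8)) + (-5)·(-21/8−9)) = ½·(219/16 + 1955/16 + 465/8) = 97, so the D-coordinate is 97/97 = 1.
[DGF] = ½·((15/2)·(-21/8−8) + (219/16)·(8−(-3)) + (-5)·(-3−(-21/8))) = ½·(-1275/16 + 2409/16 + 15/8) = 291/8, so the E-coordinate is 3/8.
[DEG] = ½·((15/2)·(9−(-21/8)) + (23/2)·(-21/8−(-3)) + (219/16)·(-3−9)) = ½·(1395/16 + 69/16 − 657/4) = -291/8, so the F-coordinate is -3/8.

(1, 3/8, -3/8)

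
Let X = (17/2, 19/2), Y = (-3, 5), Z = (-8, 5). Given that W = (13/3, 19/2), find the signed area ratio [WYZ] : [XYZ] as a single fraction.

1

[XYZ] = ½·((17/2)·(5−5) + (-3)·(5−(19/2)) + (-8)·(19/2−5)) = ½·(0 + 27/2 − 36) = -45/4.
[WYZ] = ½·((13/3)·(5−5) + (-3)·(5−(19/2)) + (-8)·(19/2−5)) = ½·(0 + 27/2 − 36) = -45/4, so the ratio is (-45/4)/(-45/4) = 1.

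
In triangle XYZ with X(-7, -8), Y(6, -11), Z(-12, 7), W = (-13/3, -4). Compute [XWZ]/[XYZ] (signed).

1/3

[XYZ] = ½·((-7)·(-11−7) + 6·(7−(-8)) + (-12)·(-8−(-11))) = ½·(126 + 90 − 36) = 90.
[XWZ] = ½·((-7)·(-4−7) + (-13/3)·(7−(-8)) + (-12)·(-8−(-4))) = ½·(77 − 65 + 48) = 30, so the ratio is 30/90 = 1/3.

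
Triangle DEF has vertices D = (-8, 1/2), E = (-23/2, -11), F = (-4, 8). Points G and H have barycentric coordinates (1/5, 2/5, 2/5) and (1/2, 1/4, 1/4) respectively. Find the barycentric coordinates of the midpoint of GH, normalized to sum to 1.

(7/20, 13/40, 13/40)

Since both coordinate triples sum to 1, the midpoint's barycentrics are the componentwise average.
(1/5+1/2)/2 = 7/20; similarly 13/40 and 13/40.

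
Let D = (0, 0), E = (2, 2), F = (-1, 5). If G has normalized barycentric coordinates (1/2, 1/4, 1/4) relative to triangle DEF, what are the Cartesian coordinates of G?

(1/4, 7/4)

G = (1/2)·D + (1/4)·E + (1/4)·F.
x-coordinate: (1/2)·0 + (1/4)·2 + (1/4)·(-1) = 1/4.
y-coordinate: (1/2)·0 + (1/4)·2 + (1/4)·5 = 7/4.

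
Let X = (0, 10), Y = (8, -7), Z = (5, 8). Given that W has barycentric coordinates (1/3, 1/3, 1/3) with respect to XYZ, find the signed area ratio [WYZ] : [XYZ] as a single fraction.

The signed ratio [WYZ]/[XYZ] equals the barycentric coordinate of W at vertex X, which is 1/3.

1/3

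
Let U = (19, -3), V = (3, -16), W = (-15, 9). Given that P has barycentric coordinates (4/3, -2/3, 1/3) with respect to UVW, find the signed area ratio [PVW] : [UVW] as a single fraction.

4/3

The signed ratio [PVW]/[UVW] equals the barycentric coordinate of P at vertex U, which is 4/3.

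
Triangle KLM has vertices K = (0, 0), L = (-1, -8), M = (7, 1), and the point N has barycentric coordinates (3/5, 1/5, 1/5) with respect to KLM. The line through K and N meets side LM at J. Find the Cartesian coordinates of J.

Line KN meets LM where the K-coordinate vanishes; zeroing N's K-weight and renormalizing leaves L, M-weights 1/5 : 1/5 → (1/2, 1/2).
So J = (1/2)·L + (1/2)·M = (3, -7/2).

(3, -7/2)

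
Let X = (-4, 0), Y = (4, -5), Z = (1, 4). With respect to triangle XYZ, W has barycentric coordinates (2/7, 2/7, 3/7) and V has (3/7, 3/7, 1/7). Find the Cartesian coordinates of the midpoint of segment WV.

Barycentric coordinates of the midpoint are the average: (5/14, 5/14, 2/7).
Converting: (5/14)·X + (5/14)·Y + (2/7)·Z = (2/7, -9/14).

(2/7, -9/14)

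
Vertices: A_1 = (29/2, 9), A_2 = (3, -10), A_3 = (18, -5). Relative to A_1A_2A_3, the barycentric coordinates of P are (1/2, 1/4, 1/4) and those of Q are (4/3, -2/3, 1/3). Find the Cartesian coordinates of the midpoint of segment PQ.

Barycentric coordinates of the midpoint are the average: (11/12, -5/24, 7/24).
Converting: (11/12)·A_1 + (-5/24)·A_2 + (7/24)·A_3 = (215/12, 71/8).

(215/12, 71/8)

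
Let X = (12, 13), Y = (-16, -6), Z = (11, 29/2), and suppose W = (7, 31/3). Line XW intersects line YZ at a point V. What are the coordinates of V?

(2, 23/3)

Barycentric coordinates of W with respect to XYZ: (1/2, 1/6, 1/3).
On side YZ the X-coordinate is zero; dropping W's X-weight 1/2 and renormalizing the remaining 1/6 : 1/3 gives weights 1/3, 2/3 on Y, Z.
V = (1/3)·(-16, -6) + (2/3)·(11, 29/2) = (2, 23/3).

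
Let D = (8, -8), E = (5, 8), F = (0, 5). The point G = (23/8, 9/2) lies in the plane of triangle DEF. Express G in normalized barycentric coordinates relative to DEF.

(1/8, 3/8, 1/2)

Signed area of the reference triangle: [DEF] = ½·(8·(8−5) + 5·(5−(-8)) + 0·(-8−8)) = ½·(24 + 65 + 0) = 89/2.
[GEF] = ½·((23/8)·(8−5) + 5·(5−(9/2)) + 0·(9/2−8)) = ½·(69/8 + 5/2 + 0) = 89/16, so the D-coordinate is (89/16)/(89/2) = 1/8.
[DGF] = ½·(8·(9/2−5) + (23/8)·(5−(-8)) + 0·(-8−(9/2))) = ½·(-4 + 299/8 + 0) = 267/16, so the E-coordinate is 3/8.
[DEG] = ½·(8·(8−(9/2)) + 5·(9/2−(-8)) + (23/8)·(-8−8)) = ½·(28 + 125/2 − 46) = 89/4, so the F-coordinate is 1/2.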